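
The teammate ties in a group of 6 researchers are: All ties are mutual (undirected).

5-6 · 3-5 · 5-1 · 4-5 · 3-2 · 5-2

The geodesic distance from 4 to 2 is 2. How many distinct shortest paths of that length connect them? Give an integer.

1

The shortest distance is 2, and the only length-2 path is 4–5–2. So there is exactly 1 shortest path.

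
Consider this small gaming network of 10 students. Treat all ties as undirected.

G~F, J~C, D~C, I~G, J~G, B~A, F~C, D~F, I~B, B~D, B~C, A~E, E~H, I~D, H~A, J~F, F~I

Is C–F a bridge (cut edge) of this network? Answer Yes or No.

Even without that edge, C still reaches F via C – J – F, so the network stays connected. Not a bridge.

No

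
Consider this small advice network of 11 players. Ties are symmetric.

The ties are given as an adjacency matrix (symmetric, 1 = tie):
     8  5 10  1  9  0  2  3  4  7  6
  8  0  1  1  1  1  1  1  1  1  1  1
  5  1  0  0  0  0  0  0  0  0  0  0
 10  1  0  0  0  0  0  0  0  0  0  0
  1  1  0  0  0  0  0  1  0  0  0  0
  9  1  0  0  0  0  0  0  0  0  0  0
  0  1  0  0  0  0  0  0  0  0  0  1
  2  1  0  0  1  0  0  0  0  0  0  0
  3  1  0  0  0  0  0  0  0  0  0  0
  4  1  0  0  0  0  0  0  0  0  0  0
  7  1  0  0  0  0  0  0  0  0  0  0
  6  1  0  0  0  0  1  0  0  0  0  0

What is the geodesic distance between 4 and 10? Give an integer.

One shortest route is 4 – 8 – 10, which uses 2 edges, and 4 and 10 are not directly tied, so nothing shorter exists. So d(4,10) = 2.

2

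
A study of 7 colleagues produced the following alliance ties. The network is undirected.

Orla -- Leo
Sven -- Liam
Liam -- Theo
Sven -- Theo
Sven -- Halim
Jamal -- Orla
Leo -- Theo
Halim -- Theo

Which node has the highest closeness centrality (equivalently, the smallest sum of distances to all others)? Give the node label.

Theo

Farness (sum of distances to all others) for each node — Halim:13, Jamal:18, Leo:10, Liam:13, Orla:13, Sven:12, Theo:9.
The smallest farness is 9, for Theo, so Theo has the highest closeness.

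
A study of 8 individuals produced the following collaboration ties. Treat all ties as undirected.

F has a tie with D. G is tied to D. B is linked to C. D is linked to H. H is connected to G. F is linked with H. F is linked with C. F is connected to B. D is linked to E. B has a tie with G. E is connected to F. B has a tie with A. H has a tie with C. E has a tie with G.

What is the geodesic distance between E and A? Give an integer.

One shortest route is E – F – B – A, which uses 3 edges, and at distance 2 from E we only reach {B, C, H}, which does not include A. So d(E,A) = 3.

3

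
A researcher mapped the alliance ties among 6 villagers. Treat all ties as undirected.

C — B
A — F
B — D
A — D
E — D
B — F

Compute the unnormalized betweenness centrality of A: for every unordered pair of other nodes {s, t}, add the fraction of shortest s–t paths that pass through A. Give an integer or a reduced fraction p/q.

Pairs whose geodesics pass through A — D–F: 1/2; E–F: 1/2.
All other pairs contribute 0.
Summing the contributions gives betweenness(A) = 1.

1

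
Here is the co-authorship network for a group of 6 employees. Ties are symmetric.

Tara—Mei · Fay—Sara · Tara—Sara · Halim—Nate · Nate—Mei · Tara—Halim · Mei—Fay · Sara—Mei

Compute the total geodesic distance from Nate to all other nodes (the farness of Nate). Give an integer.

Distances from Nate: Fay:2, Halim:1, Mei:1, Sara:2, Tara:2.
Sum = 2 + 1 + 1 + 2 + 2 = 8.

8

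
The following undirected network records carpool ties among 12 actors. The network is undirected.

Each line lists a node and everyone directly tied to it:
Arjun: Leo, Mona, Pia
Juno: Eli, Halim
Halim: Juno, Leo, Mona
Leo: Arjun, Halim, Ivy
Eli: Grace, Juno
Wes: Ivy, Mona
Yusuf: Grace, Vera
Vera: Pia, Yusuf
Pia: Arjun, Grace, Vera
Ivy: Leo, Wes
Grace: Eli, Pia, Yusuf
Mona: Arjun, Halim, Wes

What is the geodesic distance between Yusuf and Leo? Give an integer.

4

One shortest route is Yusuf – Vera – Pia – Arjun – Leo, which uses 4 edges, and at distance 3 from Yusuf we only reach {Arjun, Juno}, which does not include Leo. So d(Yusuf,Leo) = 4.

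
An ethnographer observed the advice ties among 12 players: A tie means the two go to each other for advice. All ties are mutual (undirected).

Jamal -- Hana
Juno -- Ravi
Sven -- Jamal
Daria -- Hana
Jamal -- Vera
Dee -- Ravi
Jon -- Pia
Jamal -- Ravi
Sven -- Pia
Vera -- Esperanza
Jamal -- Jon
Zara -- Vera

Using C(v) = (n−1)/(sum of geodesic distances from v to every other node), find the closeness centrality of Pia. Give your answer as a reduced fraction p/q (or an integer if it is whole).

Distances from Pia: Daria:4, Dee:4, Esperanza:4, Hana:3, Jamal:2, Jon:1, Juno:4, Ravi:3, Sven:1, Vera:3, Zara:4. Sum = 33.
n = 12, so closeness = 11/33 = 1/3.

1/3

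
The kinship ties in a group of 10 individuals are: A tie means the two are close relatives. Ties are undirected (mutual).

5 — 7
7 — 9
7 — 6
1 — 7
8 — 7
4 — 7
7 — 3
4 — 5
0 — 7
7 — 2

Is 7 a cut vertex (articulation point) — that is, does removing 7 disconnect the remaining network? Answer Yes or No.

Removing 7 leaves {0} with no path to {2}, so the network splits into 8 components. 7 is a cut vertex.

Yes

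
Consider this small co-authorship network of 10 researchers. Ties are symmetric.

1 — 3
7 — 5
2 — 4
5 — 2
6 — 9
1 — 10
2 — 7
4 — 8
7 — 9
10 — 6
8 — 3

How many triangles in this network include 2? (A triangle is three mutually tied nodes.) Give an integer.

1

2's neighbors: 4, 5, and 7.
Neighbor pairs that are themselves tied: 2–5–7. Each forms one triangle with 2, for 1 in total.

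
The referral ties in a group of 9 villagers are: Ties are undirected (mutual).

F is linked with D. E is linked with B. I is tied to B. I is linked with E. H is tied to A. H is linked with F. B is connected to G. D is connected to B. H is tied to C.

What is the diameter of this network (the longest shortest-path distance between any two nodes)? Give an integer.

5

Eccentricity of each node (its greatest distance to any other): A:5, B:4, C:5, D:3, E:5, F:3, G:5, H:4, I:5.
The maximum eccentricity is 5, realized for instance by the pair E–A via E – B – D – F – H – A. So the diameter is 5.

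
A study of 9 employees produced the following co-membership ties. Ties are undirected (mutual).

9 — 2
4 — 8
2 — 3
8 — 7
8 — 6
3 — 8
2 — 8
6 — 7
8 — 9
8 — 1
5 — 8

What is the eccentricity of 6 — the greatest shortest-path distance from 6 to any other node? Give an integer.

2

Distances from 6: 1:2, 2:2, 3:2, 4:2, 5:2, 7:1, 8:1, 9:2.
The largest is 2 (to 1, 3, 5, 9, 2, and 4), so the eccentricity of 6 is 2.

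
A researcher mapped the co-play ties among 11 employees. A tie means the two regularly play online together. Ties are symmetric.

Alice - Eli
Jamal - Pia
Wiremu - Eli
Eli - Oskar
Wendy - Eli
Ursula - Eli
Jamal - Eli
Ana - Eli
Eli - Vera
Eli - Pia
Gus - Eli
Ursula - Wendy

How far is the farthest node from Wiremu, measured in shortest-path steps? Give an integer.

2

Distances from Wiremu: Alice:2, Ana:2, Eli:1, Gus:2, Jamal:2, Oskar:2, Pia:2, Ursula:2, Vera:2, Wendy:2.
The largest is 2 (to Ana, Oskar, Ursula, Pia, Gus, Jamal, Alice, Wendy, and Vera), so the eccentricity of Wiremu is 2.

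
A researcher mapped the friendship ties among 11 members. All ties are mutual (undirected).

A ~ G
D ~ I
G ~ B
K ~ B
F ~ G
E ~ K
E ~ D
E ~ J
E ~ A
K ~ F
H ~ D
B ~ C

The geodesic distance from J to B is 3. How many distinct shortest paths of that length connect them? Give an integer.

1

The shortest distance is 3, and the only length-3 path is J–E–K–B. So there is exactly 1 shortest path.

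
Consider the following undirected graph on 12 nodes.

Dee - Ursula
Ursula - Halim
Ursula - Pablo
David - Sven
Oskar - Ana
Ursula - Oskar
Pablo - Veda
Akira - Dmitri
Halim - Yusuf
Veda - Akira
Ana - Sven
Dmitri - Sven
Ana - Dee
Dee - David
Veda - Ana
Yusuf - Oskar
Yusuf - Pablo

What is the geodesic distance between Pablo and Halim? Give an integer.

One shortest route is Pablo – Ursula – Halim, which uses 2 edges, and Pablo and Halim are not directly tied, so nothing shorter exists. So d(Pablo,Halim) = 2.

2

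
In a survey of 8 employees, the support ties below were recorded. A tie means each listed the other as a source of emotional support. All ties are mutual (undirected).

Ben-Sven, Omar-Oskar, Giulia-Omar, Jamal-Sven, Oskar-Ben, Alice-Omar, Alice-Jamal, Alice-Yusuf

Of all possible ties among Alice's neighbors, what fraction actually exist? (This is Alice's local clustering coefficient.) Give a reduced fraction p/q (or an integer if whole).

0

Alice's neighbors: Jamal, Omar, and Yusuf (k = 3).
Possible neighbor pairs: C(3,2) = 3. Edges among them: none → e = 0.
Clustering(Alice) = 0/3 = 0.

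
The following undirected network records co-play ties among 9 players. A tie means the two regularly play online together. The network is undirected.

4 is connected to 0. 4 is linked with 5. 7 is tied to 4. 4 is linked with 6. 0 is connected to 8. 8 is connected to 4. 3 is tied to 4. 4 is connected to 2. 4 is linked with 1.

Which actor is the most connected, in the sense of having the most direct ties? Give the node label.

Degrees — 0:2, 1:1, 2:1, 3:1, 4:8, 5:1, 6:1, 7:1, 8:2.
The maximum is 8, attained only by 4.

4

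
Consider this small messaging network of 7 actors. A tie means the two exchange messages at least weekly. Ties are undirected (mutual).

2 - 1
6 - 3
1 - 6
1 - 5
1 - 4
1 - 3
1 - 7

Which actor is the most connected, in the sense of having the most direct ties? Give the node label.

1

Degrees — 1:6, 2:1, 3:2, 4:1, 5:1, 6:2, 7:1.
The maximum is 6, attained only by 1.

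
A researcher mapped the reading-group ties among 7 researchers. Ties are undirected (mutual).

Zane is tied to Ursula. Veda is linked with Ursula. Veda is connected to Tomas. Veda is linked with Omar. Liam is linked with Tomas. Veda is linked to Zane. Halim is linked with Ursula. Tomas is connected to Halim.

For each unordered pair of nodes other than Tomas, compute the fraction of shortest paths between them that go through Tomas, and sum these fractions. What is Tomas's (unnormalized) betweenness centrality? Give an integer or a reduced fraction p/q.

Pairs whose geodesics pass through Tomas — Veda–Halim: 1/2; Veda–Liam: 1; Ursula–Liam: 2/2; Omar–Halim: 1/2; Omar–Liam: 1; Halim–Liam: 1; Zane–Liam: 1.
All other pairs contribute 0.
Summing the contributions gives betweenness(Tomas) = 6.

6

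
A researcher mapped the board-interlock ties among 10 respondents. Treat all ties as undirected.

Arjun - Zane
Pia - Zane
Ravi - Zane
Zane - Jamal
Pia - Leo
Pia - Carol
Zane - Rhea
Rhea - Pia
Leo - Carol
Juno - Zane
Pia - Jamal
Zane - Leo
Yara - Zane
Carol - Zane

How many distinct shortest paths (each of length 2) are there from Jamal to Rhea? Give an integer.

The shortest distance is 2. The length-2 paths are: Jamal–Zane–Rhea; Jamal–Pia–Rhea.
That gives 2 distinct shortest paths.

2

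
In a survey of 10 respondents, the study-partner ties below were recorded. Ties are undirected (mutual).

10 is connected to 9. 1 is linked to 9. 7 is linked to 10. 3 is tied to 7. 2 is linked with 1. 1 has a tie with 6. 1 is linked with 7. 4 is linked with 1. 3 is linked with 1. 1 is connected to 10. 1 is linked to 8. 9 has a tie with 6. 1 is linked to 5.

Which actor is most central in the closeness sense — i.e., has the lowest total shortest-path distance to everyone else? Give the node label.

1

Farness (sum of distances to all others) for each node — 1:9, 2:17, 3:16, 4:17, 5:17, 6:16, 7:15, 8:17, 9:15, 10:15.
The smallest farness is 9, for 1, so 1 has the highest closeness.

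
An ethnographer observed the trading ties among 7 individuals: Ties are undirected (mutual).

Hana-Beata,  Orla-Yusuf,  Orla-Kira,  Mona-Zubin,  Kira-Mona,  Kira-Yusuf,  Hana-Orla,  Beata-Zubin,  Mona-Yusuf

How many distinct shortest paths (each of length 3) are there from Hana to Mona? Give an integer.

The shortest distance is 3. The length-3 paths are: Hana–Orla–Kira–Mona; Hana–Beata–Zubin–Mona; Hana–Orla–Yusuf–Mona.
That gives 3 distinct shortest paths.

3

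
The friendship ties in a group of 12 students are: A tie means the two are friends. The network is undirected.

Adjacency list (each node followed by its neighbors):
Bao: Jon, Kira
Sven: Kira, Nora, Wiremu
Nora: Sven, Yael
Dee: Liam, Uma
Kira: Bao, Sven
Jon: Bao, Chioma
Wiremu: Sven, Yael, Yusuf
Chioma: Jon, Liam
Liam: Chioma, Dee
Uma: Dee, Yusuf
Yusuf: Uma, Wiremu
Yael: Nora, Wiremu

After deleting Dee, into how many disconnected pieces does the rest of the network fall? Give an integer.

1

Dee's neighbors (Liam and Uma) remain reachable from one another through other ties, so the rest of the network stays in one piece.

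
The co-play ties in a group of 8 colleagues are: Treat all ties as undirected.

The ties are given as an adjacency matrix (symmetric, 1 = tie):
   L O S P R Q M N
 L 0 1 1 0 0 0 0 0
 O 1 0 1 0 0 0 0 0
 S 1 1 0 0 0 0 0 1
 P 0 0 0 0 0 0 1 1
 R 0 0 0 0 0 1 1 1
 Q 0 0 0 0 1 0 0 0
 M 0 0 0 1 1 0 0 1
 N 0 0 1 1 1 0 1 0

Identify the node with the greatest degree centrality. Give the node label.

N

Degrees — L:2, M:3, N:4, O:2, P:2, Q:1, R:3, S:3.
The maximum is 4, attained only by N.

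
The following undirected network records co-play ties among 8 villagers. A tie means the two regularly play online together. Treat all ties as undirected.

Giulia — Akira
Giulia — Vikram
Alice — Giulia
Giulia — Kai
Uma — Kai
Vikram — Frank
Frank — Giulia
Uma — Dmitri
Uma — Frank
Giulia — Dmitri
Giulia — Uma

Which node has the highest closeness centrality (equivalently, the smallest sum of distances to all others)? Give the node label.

Farness (sum of distances to all others) for each node — Akira:13, Alice:13, Dmitri:12, Frank:11, Giulia:7, Kai:12, Uma:10, Vikram:12.
The smallest farness is 7, for Giulia, so Giulia has the highest closeness.

Giulia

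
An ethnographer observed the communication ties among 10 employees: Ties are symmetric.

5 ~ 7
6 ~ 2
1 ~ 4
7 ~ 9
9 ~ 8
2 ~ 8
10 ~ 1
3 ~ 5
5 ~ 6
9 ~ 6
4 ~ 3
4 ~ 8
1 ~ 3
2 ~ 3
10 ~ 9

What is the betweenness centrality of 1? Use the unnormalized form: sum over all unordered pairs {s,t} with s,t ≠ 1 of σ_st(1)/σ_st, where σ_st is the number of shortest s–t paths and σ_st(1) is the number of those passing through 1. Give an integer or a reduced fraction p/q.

Pairs whose geodesics pass through 1 — 3–10: 1; 3–9: 1/6; 2–10: 1/3; 4–10: 1; 10–5: 1/3.
All other pairs contribute 0.
Summing the contributions gives betweenness(1) = 17/6.

17/6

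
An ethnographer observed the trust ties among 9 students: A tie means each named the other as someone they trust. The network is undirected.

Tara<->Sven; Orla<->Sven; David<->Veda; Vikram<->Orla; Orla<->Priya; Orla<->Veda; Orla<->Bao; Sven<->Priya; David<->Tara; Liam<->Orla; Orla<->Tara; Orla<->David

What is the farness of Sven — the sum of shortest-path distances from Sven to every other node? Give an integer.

Distances from Sven: Bao:2, David:2, Liam:2, Orla:1, Priya:1, Tara:1, Veda:2, Vikram:2.
Sum = 2 + 2 + 2 + 1 + 1 + 1 + 2 + 2 = 13.

13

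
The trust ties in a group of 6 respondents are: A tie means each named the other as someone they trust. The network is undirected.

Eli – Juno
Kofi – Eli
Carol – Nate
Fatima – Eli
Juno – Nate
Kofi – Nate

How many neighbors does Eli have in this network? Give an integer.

3

Eli is directly tied to Fatima, Juno, and Kofi. That is 3 neighbors, so the degree of Eli is 3.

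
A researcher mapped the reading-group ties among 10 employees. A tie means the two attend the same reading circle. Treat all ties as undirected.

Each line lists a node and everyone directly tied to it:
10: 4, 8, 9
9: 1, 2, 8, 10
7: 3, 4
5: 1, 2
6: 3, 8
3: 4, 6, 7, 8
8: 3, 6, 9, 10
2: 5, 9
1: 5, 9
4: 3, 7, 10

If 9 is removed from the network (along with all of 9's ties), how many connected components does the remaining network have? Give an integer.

Without 9, the remaining ties split the others into: {3, 4, 6, 7, 8, 10}; {1, 2, 5}.
That's 2 separate components.

2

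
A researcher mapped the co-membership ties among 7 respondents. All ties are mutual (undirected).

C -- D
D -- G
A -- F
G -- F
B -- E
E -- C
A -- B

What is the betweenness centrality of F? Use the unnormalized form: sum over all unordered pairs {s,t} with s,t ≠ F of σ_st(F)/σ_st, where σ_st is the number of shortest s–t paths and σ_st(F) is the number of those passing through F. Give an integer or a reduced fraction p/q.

3

Pairs whose geodesics pass through F — A–D: 1; A–G: 1; B–G: 1.
All other pairs contribute 0.
Summing the contributions gives betweenness(F) = 3.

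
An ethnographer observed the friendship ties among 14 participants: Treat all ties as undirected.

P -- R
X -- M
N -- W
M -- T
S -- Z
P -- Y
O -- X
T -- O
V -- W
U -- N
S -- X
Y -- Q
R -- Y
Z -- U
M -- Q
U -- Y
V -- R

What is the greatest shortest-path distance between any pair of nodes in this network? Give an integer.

Eccentricity of each node (its greatest distance to any other): M:5, N:5, O:6, P:5, Q:4, R:5, S:5, T:6, U:4, V:6, W:6, X:5, Y:4, Z:4.
The maximum eccentricity is 6, realized for instance by the pair O–V via O – X – M – Q – Y – R – V. So the diameter is 6.

6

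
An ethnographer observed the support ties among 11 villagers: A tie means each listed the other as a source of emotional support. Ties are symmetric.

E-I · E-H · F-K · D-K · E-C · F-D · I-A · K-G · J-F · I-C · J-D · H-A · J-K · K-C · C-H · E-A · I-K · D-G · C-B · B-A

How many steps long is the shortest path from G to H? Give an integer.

One shortest route is G – K – C – H, which uses 3 edges, and at distance 2 from G we only reach {C, F, I, J}, which does not include H. So d(G,H) = 3.

3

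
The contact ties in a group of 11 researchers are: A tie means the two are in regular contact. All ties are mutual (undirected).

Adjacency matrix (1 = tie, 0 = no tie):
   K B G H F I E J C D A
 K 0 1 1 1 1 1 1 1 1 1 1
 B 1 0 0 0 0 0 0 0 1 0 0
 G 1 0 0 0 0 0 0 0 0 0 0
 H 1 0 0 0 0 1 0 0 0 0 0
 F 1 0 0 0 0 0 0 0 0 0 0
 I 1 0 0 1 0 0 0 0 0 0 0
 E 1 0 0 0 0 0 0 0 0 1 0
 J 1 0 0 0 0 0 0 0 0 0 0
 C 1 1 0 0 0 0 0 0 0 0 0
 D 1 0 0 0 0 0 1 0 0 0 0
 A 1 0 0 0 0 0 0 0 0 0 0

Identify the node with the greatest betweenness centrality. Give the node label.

Unnormalized betweenness of each node: A:0, B:0, C:0, D:0, E:0, F:0, G:0, H:0, I:0, J:0, K:42.
K has the largest value, 42, making it the main broker — the node through which the most shortest paths run.

K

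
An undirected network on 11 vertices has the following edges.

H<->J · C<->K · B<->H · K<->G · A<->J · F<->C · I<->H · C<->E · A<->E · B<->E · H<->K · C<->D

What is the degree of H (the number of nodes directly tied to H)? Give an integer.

H is directly tied to B, I, J, and K. That is 4 neighbors, so the degree of H is 4.

4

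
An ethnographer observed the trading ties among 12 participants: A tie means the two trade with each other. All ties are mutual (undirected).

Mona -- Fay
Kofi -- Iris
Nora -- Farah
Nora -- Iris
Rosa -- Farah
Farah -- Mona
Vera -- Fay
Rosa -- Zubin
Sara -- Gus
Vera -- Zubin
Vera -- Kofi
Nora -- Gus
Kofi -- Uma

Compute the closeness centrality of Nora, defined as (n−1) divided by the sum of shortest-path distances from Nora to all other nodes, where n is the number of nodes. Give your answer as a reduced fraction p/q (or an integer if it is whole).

11/23

Distances from Nora: Farah:1, Fay:3, Gus:1, Iris:1, Kofi:2, Mona:2, Rosa:2, Sara:2, Uma:3, Vera:3, Zubin:3. Sum = 23.
n = 12, so closeness = 11/23.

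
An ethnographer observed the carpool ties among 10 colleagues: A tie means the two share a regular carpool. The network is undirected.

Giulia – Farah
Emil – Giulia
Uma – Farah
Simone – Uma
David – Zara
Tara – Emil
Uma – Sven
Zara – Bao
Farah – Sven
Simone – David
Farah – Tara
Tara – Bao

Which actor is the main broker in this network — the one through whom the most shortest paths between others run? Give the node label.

Unnormalized betweenness of each node: Bao:13/2, David:7/2, Emil:3/2, Farah:14, Giulia:2, Simone:11/2, Sven:0, Tara:23/2, Uma:17/2, Zara:4.
Farah has the largest value, 14, making it the main broker — the node through which the most shortest paths run.

Farah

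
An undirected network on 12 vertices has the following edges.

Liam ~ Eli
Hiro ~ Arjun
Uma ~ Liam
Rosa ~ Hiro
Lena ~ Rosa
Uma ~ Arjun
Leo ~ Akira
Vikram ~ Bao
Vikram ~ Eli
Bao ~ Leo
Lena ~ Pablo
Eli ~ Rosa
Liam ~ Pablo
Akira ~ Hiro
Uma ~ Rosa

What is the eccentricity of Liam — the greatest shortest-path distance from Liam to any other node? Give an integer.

4

Distances from Liam: Akira:4, Arjun:2, Bao:3, Eli:1, Hiro:3, Lena:2, Leo:4, Pablo:1, Rosa:2, Uma:1, Vikram:2.
The largest is 4 (to Akira and Leo), so the eccentricity of Liam is 4.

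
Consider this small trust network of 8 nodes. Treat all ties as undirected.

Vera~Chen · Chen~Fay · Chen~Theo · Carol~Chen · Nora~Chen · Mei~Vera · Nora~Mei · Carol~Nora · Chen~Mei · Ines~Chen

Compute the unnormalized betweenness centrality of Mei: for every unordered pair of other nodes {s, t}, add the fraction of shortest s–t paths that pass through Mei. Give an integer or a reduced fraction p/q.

Pairs whose geodesics pass through Mei — Vera–Nora: 1/2.
All other pairs contribute 0.
Summing the contributions gives betweenness(Mei) = 1/2.

1/2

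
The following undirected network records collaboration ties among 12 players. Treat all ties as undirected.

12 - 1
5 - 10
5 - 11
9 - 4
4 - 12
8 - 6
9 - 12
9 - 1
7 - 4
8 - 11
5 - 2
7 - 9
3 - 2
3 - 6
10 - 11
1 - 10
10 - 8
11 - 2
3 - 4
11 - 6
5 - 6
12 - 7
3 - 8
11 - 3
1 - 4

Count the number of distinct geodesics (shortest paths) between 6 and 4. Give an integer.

1

The shortest distance is 2, and the only length-2 path is 6–3–4. So there is exactly 1 shortest path.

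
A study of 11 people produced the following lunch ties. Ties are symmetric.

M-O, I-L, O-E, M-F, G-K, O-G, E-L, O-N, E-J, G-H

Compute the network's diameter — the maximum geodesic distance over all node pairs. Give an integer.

5

Eccentricity of each node (its greatest distance to any other): E:3, F:5, G:4, H:5, I:5, J:4, K:5, L:4, M:4, N:4, O:3.
The maximum eccentricity is 5, realized for instance by the pair F–I via F – M – O – E – L – I. So the diameter is 5.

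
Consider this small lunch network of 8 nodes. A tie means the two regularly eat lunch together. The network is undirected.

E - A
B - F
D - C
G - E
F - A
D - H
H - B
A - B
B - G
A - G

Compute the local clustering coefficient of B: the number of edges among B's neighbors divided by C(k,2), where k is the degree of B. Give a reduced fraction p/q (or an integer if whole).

B's neighbors: A, F, G, and H (k = 4).
Possible neighbor pairs: C(4,2) = 6. Edges among them: A–F, A–G → e = 2.
Clustering(B) = 2/6 = 1/3.

1/3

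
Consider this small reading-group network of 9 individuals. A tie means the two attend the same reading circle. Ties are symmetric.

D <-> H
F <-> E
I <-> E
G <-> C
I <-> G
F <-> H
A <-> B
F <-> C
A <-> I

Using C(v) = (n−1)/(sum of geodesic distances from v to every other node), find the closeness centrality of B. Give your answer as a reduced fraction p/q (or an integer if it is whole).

2/7

Distances from B: A:1, C:4, D:6, E:3, F:4, G:3, H:5, I:2. Sum = 28.
n = 9, so closeness = 8/28 = 2/7.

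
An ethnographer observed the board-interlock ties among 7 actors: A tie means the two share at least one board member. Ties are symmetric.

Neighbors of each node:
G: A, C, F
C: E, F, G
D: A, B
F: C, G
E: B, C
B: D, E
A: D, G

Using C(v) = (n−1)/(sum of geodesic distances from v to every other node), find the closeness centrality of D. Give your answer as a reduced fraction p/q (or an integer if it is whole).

Distances from D: A:1, B:1, C:3, E:2, F:3, G:2. Sum = 12.
n = 7, so closeness = 6/12 = 1/2.

1/2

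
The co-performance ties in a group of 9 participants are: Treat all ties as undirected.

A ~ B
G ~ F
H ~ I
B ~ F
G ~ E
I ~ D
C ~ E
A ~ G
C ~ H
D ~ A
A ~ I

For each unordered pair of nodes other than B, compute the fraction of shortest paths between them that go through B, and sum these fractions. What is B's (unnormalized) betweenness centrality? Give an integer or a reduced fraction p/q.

11/6

Pairs whose geodesics pass through B — H–F: 1/3; I–F: 1/2; D–F: 1/2; A–F: 1/2.
All other pairs contribute 0.
Summing the contributions gives betweenness(B) = 11/6.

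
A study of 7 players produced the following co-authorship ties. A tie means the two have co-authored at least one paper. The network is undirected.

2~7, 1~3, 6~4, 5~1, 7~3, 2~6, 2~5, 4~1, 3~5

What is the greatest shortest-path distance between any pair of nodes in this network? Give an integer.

3

Eccentricity of each node (its greatest distance to any other): 1:2, 2:2, 3:3, 4:3, 5:2, 6:3, 7:3.
The maximum eccentricity is 3, realized for instance by the pair 4–7 via 4 – 6 – 2 – 7. So the diameter is 3.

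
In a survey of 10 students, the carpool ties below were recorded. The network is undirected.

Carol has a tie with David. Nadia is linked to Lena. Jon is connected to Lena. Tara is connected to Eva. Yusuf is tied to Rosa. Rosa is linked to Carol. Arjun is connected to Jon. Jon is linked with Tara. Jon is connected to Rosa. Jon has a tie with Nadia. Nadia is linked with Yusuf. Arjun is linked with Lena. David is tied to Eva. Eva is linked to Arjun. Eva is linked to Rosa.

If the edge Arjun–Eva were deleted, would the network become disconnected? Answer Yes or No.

No

Even without that edge, Arjun still reaches Eva via Arjun – Jon – Tara – Eva, so the network stays connected. Not a bridge.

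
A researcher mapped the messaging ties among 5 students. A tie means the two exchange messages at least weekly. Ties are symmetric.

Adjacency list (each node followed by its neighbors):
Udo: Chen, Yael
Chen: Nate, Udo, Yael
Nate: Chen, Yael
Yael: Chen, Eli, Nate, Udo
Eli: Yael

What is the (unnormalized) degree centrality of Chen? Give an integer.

3

Chen is directly tied to Nate, Udo, and Yael. That is 3 neighbors, so the degree of Chen is 3.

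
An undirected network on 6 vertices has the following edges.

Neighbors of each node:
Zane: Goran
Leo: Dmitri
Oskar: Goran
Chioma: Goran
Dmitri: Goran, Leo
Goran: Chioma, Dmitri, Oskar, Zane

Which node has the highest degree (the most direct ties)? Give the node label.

Degrees — Chioma:1, Dmitri:2, Goran:4, Leo:1, Oskar:1, Zane:1.
The maximum is 4, attained only by Goran.

Goran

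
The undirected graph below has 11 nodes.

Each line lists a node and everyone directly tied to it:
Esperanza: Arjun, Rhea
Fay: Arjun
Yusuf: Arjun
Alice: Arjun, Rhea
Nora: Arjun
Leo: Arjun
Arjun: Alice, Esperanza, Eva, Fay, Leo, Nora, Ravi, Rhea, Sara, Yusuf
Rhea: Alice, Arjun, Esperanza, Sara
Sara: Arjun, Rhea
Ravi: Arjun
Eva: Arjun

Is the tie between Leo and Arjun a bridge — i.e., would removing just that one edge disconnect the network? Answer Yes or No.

Without the Leo–Arjun edge there is no alternate route between Leo and Arjun, so the network disconnects. It is a bridge.

Yes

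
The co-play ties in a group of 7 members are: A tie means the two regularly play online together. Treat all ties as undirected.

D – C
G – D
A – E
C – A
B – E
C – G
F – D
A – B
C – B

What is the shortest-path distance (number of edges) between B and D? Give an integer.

One shortest route is B – C – D, which uses 2 edges, and B and D are not directly tied, so nothing shorter exists. So d(B,D) = 2.

2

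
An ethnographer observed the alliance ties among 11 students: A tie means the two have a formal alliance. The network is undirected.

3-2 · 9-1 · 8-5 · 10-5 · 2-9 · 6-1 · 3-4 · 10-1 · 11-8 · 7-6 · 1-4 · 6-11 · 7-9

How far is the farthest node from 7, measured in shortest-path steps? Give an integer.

Distances from 7: 1:2, 2:2, 3:3, 4:3, 5:4, 6:1, 8:3, 9:1, 10:3, 11:2.
The largest is 4 (to 5), so the eccentricity of 7 is 4.

4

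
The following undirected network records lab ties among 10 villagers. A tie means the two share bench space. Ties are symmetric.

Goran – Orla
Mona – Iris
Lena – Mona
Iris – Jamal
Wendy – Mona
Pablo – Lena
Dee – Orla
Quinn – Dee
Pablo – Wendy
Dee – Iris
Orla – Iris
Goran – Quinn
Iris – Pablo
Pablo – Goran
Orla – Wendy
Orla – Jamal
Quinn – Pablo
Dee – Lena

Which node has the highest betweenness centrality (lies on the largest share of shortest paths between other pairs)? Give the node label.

Unnormalized betweenness of each node: Dee:127/30, Goran:13/12, Iris:131/20, Jamal:0, Lena:53/30, Mona:17/12, Orla:389/60, Pablo:103/15, Quinn:5/6, Wendy:53/30.
Pablo has the largest value, 103/15, making it the main broker — the node through which the most shortest paths run.

Pablo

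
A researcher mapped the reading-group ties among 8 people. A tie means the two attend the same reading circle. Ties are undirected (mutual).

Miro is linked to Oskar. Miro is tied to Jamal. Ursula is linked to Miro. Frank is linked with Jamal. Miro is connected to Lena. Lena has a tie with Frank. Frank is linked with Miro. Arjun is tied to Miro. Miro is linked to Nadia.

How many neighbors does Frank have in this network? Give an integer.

3

Frank is directly tied to Jamal, Lena, and Miro. That is 3 neighbors, so the degree of Frank is 3.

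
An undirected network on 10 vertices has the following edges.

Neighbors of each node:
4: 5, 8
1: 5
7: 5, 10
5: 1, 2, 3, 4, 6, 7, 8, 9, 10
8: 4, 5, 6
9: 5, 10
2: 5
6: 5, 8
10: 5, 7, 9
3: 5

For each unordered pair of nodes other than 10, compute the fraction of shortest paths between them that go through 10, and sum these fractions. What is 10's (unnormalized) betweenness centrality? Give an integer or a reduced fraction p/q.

1/2

Pairs whose geodesics pass through 10 — 9–7: 1/2.
All other pairs contribute 0.
Summing the contributions gives betweenness(10) = 1/2.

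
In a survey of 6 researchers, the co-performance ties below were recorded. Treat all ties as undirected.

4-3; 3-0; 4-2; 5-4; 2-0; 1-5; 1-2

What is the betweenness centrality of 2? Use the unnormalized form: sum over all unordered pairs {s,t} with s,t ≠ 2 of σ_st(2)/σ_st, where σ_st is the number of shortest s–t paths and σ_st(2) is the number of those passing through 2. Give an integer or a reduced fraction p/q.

10/3

Pairs whose geodesics pass through 2 — 3–1: 2/3; 0–1: 1; 0–5: 2/3; 0–4: 1/2; 1–4: 1/2.
All other pairs contribute 0.
Summing the contributions gives betweenness(2) = 10/3.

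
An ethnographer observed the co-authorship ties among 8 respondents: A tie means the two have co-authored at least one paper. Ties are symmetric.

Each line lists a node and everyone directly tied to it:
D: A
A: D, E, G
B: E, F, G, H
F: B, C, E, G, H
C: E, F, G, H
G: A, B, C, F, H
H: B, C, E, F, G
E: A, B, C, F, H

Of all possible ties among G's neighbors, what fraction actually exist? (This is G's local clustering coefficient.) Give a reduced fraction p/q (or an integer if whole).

G's neighbors: A, B, C, F, and H (k = 5).
Possible neighbor pairs: C(5,2) = 10. Edges among them: B–F, B–H, C–F, C–H, F–H → e = 5.
Clustering(G) = 5/10 = 1/2.

1/2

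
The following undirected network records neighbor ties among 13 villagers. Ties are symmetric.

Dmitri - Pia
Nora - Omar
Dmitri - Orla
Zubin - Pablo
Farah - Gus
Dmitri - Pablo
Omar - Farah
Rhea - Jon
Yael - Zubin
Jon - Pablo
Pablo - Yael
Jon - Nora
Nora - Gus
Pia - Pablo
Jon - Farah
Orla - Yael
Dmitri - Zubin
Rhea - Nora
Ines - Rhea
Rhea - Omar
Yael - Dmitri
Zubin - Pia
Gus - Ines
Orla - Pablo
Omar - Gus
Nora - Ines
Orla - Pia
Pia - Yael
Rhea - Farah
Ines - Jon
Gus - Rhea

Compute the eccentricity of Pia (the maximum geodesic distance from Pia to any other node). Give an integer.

Distances from Pia: Dmitri:1, Farah:3, Gus:4, Ines:3, Jon:2, Nora:3, Omar:4, Orla:1, Pablo:1, Rhea:3, Yael:1, Zubin:1.
The largest is 4 (to Gus and Omar), so the eccentricity of Pia is 4.

4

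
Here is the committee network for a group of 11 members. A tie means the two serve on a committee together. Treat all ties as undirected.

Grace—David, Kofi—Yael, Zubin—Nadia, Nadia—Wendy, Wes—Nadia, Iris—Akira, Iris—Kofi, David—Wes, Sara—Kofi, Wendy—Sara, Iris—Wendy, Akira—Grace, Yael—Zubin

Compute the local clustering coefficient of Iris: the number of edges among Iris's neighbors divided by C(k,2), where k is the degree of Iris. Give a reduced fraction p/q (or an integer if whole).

0

Iris's neighbors: Akira, Kofi, and Wendy (k = 3).
Possible neighbor pairs: C(3,2) = 3. Edges among them: none → e = 0.
Clustering(Iris) = 0/3 = 0.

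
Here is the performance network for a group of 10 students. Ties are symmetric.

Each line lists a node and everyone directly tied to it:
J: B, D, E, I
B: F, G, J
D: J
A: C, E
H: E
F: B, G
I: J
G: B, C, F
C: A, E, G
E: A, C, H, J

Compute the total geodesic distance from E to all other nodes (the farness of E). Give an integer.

Distances from E: A:1, B:2, C:1, D:2, F:3, G:2, H:1, I:2, J:1.
Sum = 1 + 2 + 1 + 2 + 3 + 2 + 1 + 2 + 1 = 15.

15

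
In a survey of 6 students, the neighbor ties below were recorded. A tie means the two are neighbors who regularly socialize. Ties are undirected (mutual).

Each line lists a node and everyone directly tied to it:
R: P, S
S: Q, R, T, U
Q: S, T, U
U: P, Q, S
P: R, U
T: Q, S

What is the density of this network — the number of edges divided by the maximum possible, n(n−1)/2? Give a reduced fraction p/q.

There are 8 edges and 6 nodes, so the maximum possible is C(6,2) = 15.
Density = 8/15.

8/15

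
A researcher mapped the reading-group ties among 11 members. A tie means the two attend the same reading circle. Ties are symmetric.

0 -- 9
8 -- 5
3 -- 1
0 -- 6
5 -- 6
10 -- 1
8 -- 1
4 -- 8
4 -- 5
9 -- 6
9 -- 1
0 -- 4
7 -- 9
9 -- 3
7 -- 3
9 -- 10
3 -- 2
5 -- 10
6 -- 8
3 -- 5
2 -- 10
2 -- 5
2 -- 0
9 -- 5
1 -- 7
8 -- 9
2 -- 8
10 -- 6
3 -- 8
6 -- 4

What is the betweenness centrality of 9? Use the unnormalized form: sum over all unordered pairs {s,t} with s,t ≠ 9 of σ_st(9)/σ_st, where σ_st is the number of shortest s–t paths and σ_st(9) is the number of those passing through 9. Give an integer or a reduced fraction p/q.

Pairs whose geodesics pass through 9 — 3–0: 1/2; 3–10: 1/4; 3–6: 1/3; 0–10: 1/3; 0–5: 1/4; 0–1: 1; 0–7: 1; 0–8: 1/4; 10–7: 1/2; 10–8: 1/5; 5–1: 1/4; 5–7: 1/2; 1–6: 1/3; 7–6: 1 … (+2 more pairs).
All other pairs contribute 0.
Summing the contributions gives betweenness(9) = 1597/210.

1597/210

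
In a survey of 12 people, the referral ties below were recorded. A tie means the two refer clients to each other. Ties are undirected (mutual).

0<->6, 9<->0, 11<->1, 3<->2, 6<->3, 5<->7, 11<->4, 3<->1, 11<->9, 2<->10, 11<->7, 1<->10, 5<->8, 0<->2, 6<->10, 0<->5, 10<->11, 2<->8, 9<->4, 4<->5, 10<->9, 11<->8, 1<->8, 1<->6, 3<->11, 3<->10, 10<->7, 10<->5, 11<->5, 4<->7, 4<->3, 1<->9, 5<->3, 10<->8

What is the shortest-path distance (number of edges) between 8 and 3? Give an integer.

2

One shortest route is 8 – 10 – 3, which uses 2 edges, and 8 and 3 are not directly tied, so nothing shorter exists. So d(8,3) = 2.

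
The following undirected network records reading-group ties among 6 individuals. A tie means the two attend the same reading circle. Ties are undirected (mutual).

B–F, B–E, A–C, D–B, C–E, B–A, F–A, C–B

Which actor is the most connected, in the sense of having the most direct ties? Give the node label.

Degrees — A:3, B:5, C:3, D:1, E:2, F:2.
The maximum is 5, attained only by B.

B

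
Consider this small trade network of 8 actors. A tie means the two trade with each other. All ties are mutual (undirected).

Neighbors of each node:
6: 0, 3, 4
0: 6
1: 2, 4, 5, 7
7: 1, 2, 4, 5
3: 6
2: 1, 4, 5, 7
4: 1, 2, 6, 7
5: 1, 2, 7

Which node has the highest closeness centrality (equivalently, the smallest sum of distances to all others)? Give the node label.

4

Farness (sum of distances to all others) for each node — 0:18, 1:12, 2:12, 3:18, 4:10, 5:16, 6:12, 7:12.
The smallest farness is 10, for 4, so 4 has the highest closeness.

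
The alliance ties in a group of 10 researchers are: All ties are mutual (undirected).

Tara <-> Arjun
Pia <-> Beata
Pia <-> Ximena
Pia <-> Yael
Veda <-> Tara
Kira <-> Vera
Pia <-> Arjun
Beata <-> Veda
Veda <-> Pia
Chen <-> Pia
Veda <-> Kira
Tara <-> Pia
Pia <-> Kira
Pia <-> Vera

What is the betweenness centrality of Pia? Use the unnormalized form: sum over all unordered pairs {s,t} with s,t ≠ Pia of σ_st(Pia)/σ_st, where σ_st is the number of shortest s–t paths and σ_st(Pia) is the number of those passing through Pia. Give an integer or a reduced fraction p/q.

Pairs whose geodesics pass through Pia — Veda–Yael: 1; Veda–Vera: 1/2; Veda–Ximena: 1; Veda–Arjun: 1/2; Veda–Chen: 1; Beata–Yael: 1; Beata–Kira: 1/2; Beata–Vera: 1; Beata–Ximena: 1; Beata–Arjun: 1; Beata–Chen: 1; Beata–Tara: 1/2; Yael–Kira: 1; Yael–Vera: 1 … (+17 more pairs).
All other pairs contribute 0.
Summing the contributions gives betweenness(Pia) = 57/2.

57/2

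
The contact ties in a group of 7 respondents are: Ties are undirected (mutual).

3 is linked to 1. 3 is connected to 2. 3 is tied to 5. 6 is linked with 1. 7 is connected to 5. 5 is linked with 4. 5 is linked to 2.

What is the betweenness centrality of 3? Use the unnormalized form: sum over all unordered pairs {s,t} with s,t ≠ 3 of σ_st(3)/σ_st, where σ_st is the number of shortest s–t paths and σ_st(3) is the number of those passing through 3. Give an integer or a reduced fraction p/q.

Pairs whose geodesics pass through 3 — 7–6: 1; 7–1: 1; 2–6: 1; 2–1: 1; 5–6: 1; 5–1: 1; 6–4: 1; 4–1: 1.
All other pairs contribute 0.
Summing the contributions gives betweenness(3) = 8.

8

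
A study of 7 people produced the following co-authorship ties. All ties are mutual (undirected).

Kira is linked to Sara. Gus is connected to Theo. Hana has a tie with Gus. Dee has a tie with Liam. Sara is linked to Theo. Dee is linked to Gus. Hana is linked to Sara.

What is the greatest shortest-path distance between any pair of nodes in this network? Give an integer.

5

Eccentricity of each node (its greatest distance to any other): Dee:4, Gus:3, Hana:3, Kira:5, Liam:5, Sara:4, Theo:3.
The maximum eccentricity is 5, realized for instance by the pair Kira–Liam via Kira – Sara – Theo – Gus – Dee – Liam. So the diameter is 5.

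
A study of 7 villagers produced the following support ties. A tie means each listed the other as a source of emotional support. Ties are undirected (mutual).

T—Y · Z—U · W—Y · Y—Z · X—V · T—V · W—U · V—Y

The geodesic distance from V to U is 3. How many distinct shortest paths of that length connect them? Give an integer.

The shortest distance is 3. The length-3 paths are: V–Y–Z–U; V–Y–W–U.
That gives 2 distinct shortest paths.

2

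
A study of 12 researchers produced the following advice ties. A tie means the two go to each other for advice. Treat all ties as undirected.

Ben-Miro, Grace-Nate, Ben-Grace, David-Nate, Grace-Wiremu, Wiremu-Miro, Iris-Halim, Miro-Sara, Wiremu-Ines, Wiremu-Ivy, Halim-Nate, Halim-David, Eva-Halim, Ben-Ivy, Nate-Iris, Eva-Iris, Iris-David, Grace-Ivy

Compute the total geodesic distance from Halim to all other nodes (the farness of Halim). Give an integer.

Distances from Halim: Ben:3, David:1, Eva:1, Grace:2, Ines:4, Iris:1, Ivy:3, Miro:4, Nate:1, Sara:5, Wiremu:3.
Sum = 3 + 1 + 1 + 2 + 4 + 1 + 3 + 4 + 1 + 5 + 3 = 28.

28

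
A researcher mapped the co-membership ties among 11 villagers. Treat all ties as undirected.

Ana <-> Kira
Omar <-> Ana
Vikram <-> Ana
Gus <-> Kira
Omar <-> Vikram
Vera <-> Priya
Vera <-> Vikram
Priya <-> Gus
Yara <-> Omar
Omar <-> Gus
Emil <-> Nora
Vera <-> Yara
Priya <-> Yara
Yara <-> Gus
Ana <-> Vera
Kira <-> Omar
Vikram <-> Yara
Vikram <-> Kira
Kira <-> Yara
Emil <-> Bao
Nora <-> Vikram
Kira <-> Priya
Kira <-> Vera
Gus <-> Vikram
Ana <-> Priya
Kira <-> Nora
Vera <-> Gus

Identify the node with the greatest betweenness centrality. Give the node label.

Nora

Unnormalized betweenness of each node: Ana:13/20, Bao:0, Emil:9, Gus:13/20, Kira:231/20, Nora:16, Omar:2/5, Priya:2/5, Vera:3/5, Vikram:81/10, Yara:13/20.
Nora has the largest value, 16, making it the main broker — the node through which the most shortest paths run.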